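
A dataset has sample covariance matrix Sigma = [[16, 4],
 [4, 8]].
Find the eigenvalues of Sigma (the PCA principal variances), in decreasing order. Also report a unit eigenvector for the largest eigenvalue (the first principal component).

Step 1 — characteristic polynomial of 2×2 Sigma:
  det(Sigma - λI) = λ² - trace · λ + det = 0.
  trace = 16 + 8 = 24, det = 16·8 - (4)² = 112.
Step 2 — discriminant:
  Δ = trace² - 4·det = 576 - 448 = 128.
Step 3 — eigenvalues:
  λ = (trace ± √Δ)/2 = (24 ± 11.3137)/2,
  λ_1 = 17.6569,  λ_2 = 6.3431.

Step 4 — unit eigenvector for λ_1: solve (Sigma - λ_1 I)v = 0. First row:
  (16 - 17.6569)·v_x + (4)·v_y = 0, i.e. (-1.6569)·v_x + (4)·v_y = 0,
  so v ∝ (b, λ_1 - a) = (4, 1.6569) = u.
  ||u|| = √((4)² + (1.6569)²) = √(18.7452) ≈ 4.3296,
  v_1 = u/||u|| ≈ (0.9239, 0.3827) (||v_1|| = 1).

λ_1 = 17.6569,  λ_2 = 6.3431;  v_1 ≈ (0.9239, 0.3827)


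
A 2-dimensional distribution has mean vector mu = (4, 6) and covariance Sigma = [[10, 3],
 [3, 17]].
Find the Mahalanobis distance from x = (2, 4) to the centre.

Step 1 — centre the observation: (x - mu) = (-2, -2).

Step 2 — invert Sigma. det(Sigma) = 10·17 - (3)² = 161.
  Sigma^{-1} = (1/det) · [[d, -b], [-b, a]] = [[0.1056, -0.0186],
 [-0.0186, 0.0621]].

Step 3 — form the quadratic (x - mu)^T · Sigma^{-1} · (x - mu):
  Sigma^{-1} · (x - mu) = (-0.1739, -0.087).
  (x - mu)^T · [Sigma^{-1} · (x - mu)] = (-2)·(-0.1739) + (-2)·(-0.087) = 0.5217.

Step 4 — take square root: d = √(0.5217) ≈ 0.7223.

d(x, mu) = √(0.5217) ≈ 0.7223


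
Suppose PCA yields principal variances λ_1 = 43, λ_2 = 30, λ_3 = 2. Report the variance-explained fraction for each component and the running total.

Step 1 — total variance = trace(Sigma) = Σ λ_i = 43 + 30 + 2 = 75.

Step 2 — fraction explained by component i = λ_i / Σ λ:
  PC1: 43/75 = 0.5733
  PC2: 30/75 = 0.4
  PC3: 2/75 = 0.0267

Step 3 — cumulative fraction after k components = (λ_1 + ... + λ_k) / Σ λ:
  k = 1: 43/75 = 0.5733
  k = 2: (43 + 30)/75 = 73/75 = 0.9733
  k = 3: (43 + 30 + 2)/75 = 75/75 = 1

Summary (fraction, with percent):

explained: PC1 0.5733 (57.33%), PC2 0.4 (40%), PC3 0.0267 (2.67%);  cumulative: 0.5733, 0.9733, 1


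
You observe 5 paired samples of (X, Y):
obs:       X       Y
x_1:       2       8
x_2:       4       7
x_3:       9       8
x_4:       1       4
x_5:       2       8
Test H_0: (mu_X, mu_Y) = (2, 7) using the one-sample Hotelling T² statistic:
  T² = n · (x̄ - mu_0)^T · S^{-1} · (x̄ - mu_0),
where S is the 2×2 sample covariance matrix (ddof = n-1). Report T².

Step 1 — sample mean vector:
  mean(X) = (2 + 4 + 9 + 1 + 2) / 5 = 18/5 = 3.6
  mean(Y) = (8 + 7 + 8 + 4 + 8) / 5 = 35/5 = 7
  x̄ = (3.6, 7),  deviation x̄ - mu_0 = (3.6, 7) - (2, 7) = (1.6, 0).

Step 2 — sample covariance matrix, S[i,j] = (1/(n-1)) · Σ_k (x_{k,i} - mean_i) · (x_{k,j} - mean_j), divisor n-1 = 4:
  S[X,X] = ((-1.6)·(-1.6) + (0.4)·(0.4) + (5.4)·(5.4) + (-2.6)·(-2.6) + (-1.6)·(-1.6)) / 4 = 41.2/4 = 10.3
  S[X,Y] = ((-1.6)·(1) + (0.4)·(0) + (5.4)·(1) + (-2.6)·(-3) + (-1.6)·(1)) / 4 = 10/4 = 2.5
  S[Y,Y] = ((1)·(1) + (0)·(0) + (1)·(1) + (-3)·(-3) + (1)·(1)) / 4 = 12/4 = 3
  S = [[10.3, 2.5],
 [2.5, 3]].

Step 3 — invert S. det(S) = 10.3·3 - (2.5)² = 24.65.
  S^{-1} = (1/det) · [[d, -b], [-b, a]] = [[0.1217, -0.1014],
 [-0.1014, 0.4178]].

Step 4 — quadratic form (x̄ - mu_0)^T · S^{-1} · (x̄ - mu_0):
  S^{-1} · (x̄ - mu_0) = (0.1947, -0.1623),
  (x̄ - mu_0)^T · [...] = (1.6)·(0.1947) + (0)·(-0.1623) = 0.3116.

Step 5 — scale by n: T² = 5 · 0.3116 = 1.5578.

T² ≈ 1.5578


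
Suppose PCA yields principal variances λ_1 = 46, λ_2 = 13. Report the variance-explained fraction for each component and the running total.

Step 1 — total variance = trace(Sigma) = Σ λ_i = 46 + 13 = 59.

Step 2 — fraction explained by component i = λ_i / Σ λ:
  PC1: 46/59 = 0.7797
  PC2: 13/59 = 0.2203

Step 3 — cumulative fraction after k components = (λ_1 + ... + λ_k) / Σ λ:
  k = 1: 46/59 = 0.7797
  k = 2: (46 + 13)/59 = 59/59 = 1

Summary (fraction, with percent):

explained: PC1 0.7797 (77.97%), PC2 0.2203 (22.03%);  cumulative: 0.7797, 1


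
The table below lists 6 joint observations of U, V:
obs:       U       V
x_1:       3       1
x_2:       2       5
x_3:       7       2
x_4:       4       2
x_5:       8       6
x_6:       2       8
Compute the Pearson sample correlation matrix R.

Step 1 — column means:
  mean(U) = (3 + 2 + 7 + 4 + 8 + 2) / 6 = 26/6 = 4.3333
  mean(V) = (1 + 5 + 2 + 2 + 6 + 8) / 6 = 24/6 = 4

Step 2 — sample variances and covariances s[i,j] = (1/(n-1)) · Σ_k (x_{k,i} - mean_i) · (x_{k,j} - mean_j), with n-1 = 5:
  s[U,U] = ((-1.3333)·(-1.3333) + (-2.3333)·(-2.3333) + (2.6667)·(2.6667) + (-0.3333)·(-0.3333) + (3.6667)·(3.6667) + (-2.3333)·(-2.3333)) / 5 = 33.3333/5 = 6.6667
  s[U,V] = ((-1.3333)·(-3) + (-2.3333)·(1) + (2.6667)·(-2) + (-0.3333)·(-2) + (3.6667)·(2) + (-2.3333)·(4)) / 5 = -5/5 = -1
  s[V,V] = ((-3)·(-3) + (1)·(1) + (-2)·(-2) + (-2)·(-2) + (2)·(2) + (4)·(4)) / 5 = 38/5 = 7.6
  Sample standard deviations s_i = √(s[i,i]):
  s(U) = √(6.6667) = 2.582
  s(V) = √(7.6) = 2.7568

Step 3 — r_{ij} = s_{ij} / (s_i · s_j):
  r[U,U] = 1 (diagonal).
  r[U,V] = -1 / (2.582 · 2.7568) = -1 / 7.1181 = -0.1405
  r[V,V] = 1 (diagonal).

R is symmetric with unit diagonal. Assembling:

R = [[1, -0.1405],
 [-0.1405, 1]]


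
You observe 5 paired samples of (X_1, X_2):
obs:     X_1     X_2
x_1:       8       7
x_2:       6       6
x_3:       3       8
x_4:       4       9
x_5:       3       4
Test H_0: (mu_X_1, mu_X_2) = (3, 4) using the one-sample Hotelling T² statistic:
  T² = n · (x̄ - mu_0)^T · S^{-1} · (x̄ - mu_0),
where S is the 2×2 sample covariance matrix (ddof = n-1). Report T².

Step 1 — sample mean vector:
  mean(X_1) = (8 + 6 + 3 + 4 + 3) / 5 = 24/5 = 4.8
  mean(X_2) = (7 + 6 + 8 + 9 + 4) / 5 = 34/5 = 6.8
  x̄ = (4.8, 6.8),  deviation x̄ - mu_0 = (4.8, 6.8) - (3, 4) = (1.8, 2.8).

Step 2 — sample covariance matrix, S[i,j] = (1/(n-1)) · Σ_k (x_{k,i} - mean_i) · (x_{k,j} - mean_j), divisor n-1 = 4:
  S[X_1,X_1] = ((3.2)·(3.2) + (1.2)·(1.2) + (-1.8)·(-1.8) + (-0.8)·(-0.8) + (-1.8)·(-1.8)) / 4 = 18.8/4 = 4.7
  S[X_1,X_2] = ((3.2)·(0.2) + (1.2)·(-0.8) + (-1.8)·(1.2) + (-0.8)·(2.2) + (-1.8)·(-2.8)) / 4 = 0.8/4 = 0.2
  S[X_2,X_2] = ((0.2)·(0.2) + (-0.8)·(-0.8) + (1.2)·(1.2) + (2.2)·(2.2) + (-2.8)·(-2.8)) / 4 = 14.8/4 = 3.7
  S = [[4.7, 0.2],
 [0.2, 3.7]].

Step 3 — invert S. det(S) = 4.7·3.7 - (0.2)² = 17.35.
  S^{-1} = (1/det) · [[d, -b], [-b, a]] = [[0.2133, -0.0115],
 [-0.0115, 0.2709]].

Step 4 — quadratic form (x̄ - mu_0)^T · S^{-1} · (x̄ - mu_0):
  S^{-1} · (x̄ - mu_0) = (0.3516, 0.7378),
  (x̄ - mu_0)^T · [...] = (1.8)·(0.3516) + (2.8)·(0.7378) = 2.6986.

Step 5 — scale by n: T² = 5 · 2.6986 = 13.4928.

T² ≈ 13.4928


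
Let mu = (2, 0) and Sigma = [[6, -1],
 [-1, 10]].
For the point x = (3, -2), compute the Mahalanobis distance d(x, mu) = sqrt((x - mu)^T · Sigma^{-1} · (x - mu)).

Step 1 — centre the observation: (x - mu) = (1, -2).

Step 2 — invert Sigma. det(Sigma) = 6·10 - (-1)² = 59.
  Sigma^{-1} = (1/det) · [[d, -b], [-b, a]] = [[0.1695, 0.0169],
 [0.0169, 0.1017]].

Step 3 — form the quadratic (x - mu)^T · Sigma^{-1} · (x - mu):
  Sigma^{-1} · (x - mu) = (0.1356, -0.1864).
  (x - mu)^T · [Sigma^{-1} · (x - mu)] = (1)·(0.1356) + (-2)·(-0.1864) = 0.5085.

Step 4 — take square root: d = √(0.5085) ≈ 0.7131.

d(x, mu) = √(0.5085) ≈ 0.7131


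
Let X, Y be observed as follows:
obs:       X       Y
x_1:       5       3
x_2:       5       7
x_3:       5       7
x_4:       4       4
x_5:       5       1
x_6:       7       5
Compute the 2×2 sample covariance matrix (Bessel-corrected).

Step 1 — column means:
  mean(X) = (5 + 5 + 5 + 4 + 5 + 7) / 6 = 31/6 = 5.1667
  mean(Y) = (3 + 7 + 7 + 4 + 1 + 5) / 6 = 27/6 = 4.5

Step 2 — sample covariance S[i,j] = (1/(n-1)) · Σ_k (x_{k,i} - mean_i) · (x_{k,j} - mean_j), with n-1 = 5.
  S[X,X] = ((-0.1667)·(-0.1667) + (-0.1667)·(-0.1667) + (-0.1667)·(-0.1667) + (-1.1667)·(-1.1667) + (-0.1667)·(-0.1667) + (1.8333)·(1.8333)) / 5 = 4.8333/5 = 0.9667
  S[X,Y] = ((-0.1667)·(-1.5) + (-0.1667)·(2.5) + (-0.1667)·(2.5) + (-1.1667)·(-0.5) + (-0.1667)·(-3.5) + (1.8333)·(0.5)) / 5 = 1.5/5 = 0.3
  S[Y,Y] = ((-1.5)·(-1.5) + (2.5)·(2.5) + (2.5)·(2.5) + (-0.5)·(-0.5) + (-3.5)·(-3.5) + (0.5)·(0.5)) / 5 = 27.5/5 = 5.5

S is symmetric (S[j,i] = S[i,j]). Assembling:

S = [[0.9667, 0.3],
 [0.3, 5.5]]


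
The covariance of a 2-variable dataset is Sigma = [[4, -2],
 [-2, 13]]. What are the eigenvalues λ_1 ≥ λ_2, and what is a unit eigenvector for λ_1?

Step 1 — characteristic polynomial of 2×2 Sigma:
  det(Sigma - λI) = λ² - trace · λ + det = 0.
  trace = 4 + 13 = 17, det = 4·13 - (-2)² = 48.
Step 2 — discriminant:
  Δ = trace² - 4·det = 289 - 192 = 97.
Step 3 — eigenvalues:
  λ = (trace ± √Δ)/2 = (17 ± 9.8489)/2,
  λ_1 = 13.4244,  λ_2 = 3.5756.

Step 4 — unit eigenvector for λ_1: solve (Sigma - λ_1 I)v = 0. First row:
  (4 - 13.4244)·v_x + (-2)·v_y = 0, i.e. (-9.4244)·v_x + (-2)·v_y = 0,
  so v ∝ (b, λ_1 - a) = (-2, 9.4244); multiply by -1 so the first entry is positive: u = (2, -9.4244).
  ||u|| = √((2)² + (-9.4244)²) = √(92.8199) ≈ 9.6343,
  v_1 = u/||u|| ≈ (0.2076, -0.9782) (||v_1|| = 1).

λ_1 = 13.4244,  λ_2 = 3.5756;  v_1 ≈ (0.2076, -0.9782)


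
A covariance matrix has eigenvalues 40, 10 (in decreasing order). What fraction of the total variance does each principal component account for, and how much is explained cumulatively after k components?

Step 1 — total variance = trace(Sigma) = Σ λ_i = 40 + 10 = 50.

Step 2 — fraction explained by component i = λ_i / Σ λ:
  PC1: 40/50 = 0.8
  PC2: 10/50 = 0.2

Step 3 — cumulative fraction after k components = (λ_1 + ... + λ_k) / Σ λ:
  k = 1: 40/50 = 0.8
  k = 2: (40 + 10)/50 = 50/50 = 1

Summary (fraction, with percent):

explained: PC1 0.8 (80%), PC2 0.2 (20%);  cumulative: 0.8, 1


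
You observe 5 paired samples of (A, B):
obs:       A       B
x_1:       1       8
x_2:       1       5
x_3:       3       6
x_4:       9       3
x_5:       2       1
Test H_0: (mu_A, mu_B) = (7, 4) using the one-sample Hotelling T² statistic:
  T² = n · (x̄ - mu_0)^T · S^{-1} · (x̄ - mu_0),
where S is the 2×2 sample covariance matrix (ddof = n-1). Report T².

Step 1 — sample mean vector:
  mean(A) = (1 + 1 + 3 + 9 + 2) / 5 = 16/5 = 3.2
  mean(B) = (8 + 5 + 6 + 3 + 1) / 5 = 23/5 = 4.6
  x̄ = (3.2, 4.6),  deviation x̄ - mu_0 = (3.2, 4.6) - (7, 4) = (-3.8, 0.6).

Step 2 — sample covariance matrix, S[i,j] = (1/(n-1)) · Σ_k (x_{k,i} - mean_i) · (x_{k,j} - mean_j), divisor n-1 = 4:
  S[A,A] = ((-2.2)·(-2.2) + (-2.2)·(-2.2) + (-0.2)·(-0.2) + (5.8)·(5.8) + (-1.2)·(-1.2)) / 4 = 44.8/4 = 11.2
  S[A,B] = ((-2.2)·(3.4) + (-2.2)·(0.4) + (-0.2)·(1.4) + (5.8)·(-1.6) + (-1.2)·(-3.6)) / 4 = -13.6/4 = -3.4
  S[B,B] = ((3.4)·(3.4) + (0.4)·(0.4) + (1.4)·(1.4) + (-1.6)·(-1.6) + (-3.6)·(-3.6)) / 4 = 29.2/4 = 7.3
  S = [[11.2, -3.4],
 [-3.4, 7.3]].

Step 3 — invert S. det(S) = 11.2·7.3 - (-3.4)² = 70.2.
  S^{-1} = (1/det) · [[d, -b], [-b, a]] = [[0.104, 0.0484],
 [0.0484, 0.1595]].

Step 4 — quadratic form (x̄ - mu_0)^T · S^{-1} · (x̄ - mu_0):
  S^{-1} · (x̄ - mu_0) = (-0.3661, -0.0883),
  (x̄ - mu_0)^T · [...] = (-3.8)·(-0.3661) + (0.6)·(-0.0883) = 1.3382.

Step 5 — scale by n: T² = 5 · 1.3382 = 6.6909.

T² ≈ 6.6909


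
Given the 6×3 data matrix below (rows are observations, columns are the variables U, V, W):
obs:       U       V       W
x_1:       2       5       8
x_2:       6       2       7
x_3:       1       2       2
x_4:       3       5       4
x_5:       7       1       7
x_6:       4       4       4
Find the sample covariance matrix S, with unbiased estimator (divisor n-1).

Step 1 — column means:
  mean(U) = (2 + 6 + 1 + 3 + 7 + 4) / 6 = 23/6 = 3.8333
  mean(V) = (5 + 2 + 2 + 5 + 1 + 4) / 6 = 19/6 = 3.1667
  mean(W) = (8 + 7 + 2 + 4 + 7 + 4) / 6 = 32/6 = 5.3333

Step 2 — sample covariance S[i,j] = (1/(n-1)) · Σ_k (x_{k,i} - mean_i) · (x_{k,j} - mean_j), with n-1 = 5.
  S[U,U] = ((-1.8333)·(-1.8333) + (2.1667)·(2.1667) + (-2.8333)·(-2.8333) + (-0.8333)·(-0.8333) + (3.1667)·(3.1667) + (0.1667)·(0.1667)) / 5 = 26.8333/5 = 5.3667
  S[U,V] = ((-1.8333)·(1.8333) + (2.1667)·(-1.1667) + (-2.8333)·(-1.1667) + (-0.8333)·(1.8333) + (3.1667)·(-2.1667) + (0.1667)·(0.8333)) / 5 = -10.8333/5 = -2.1667
  S[U,W] = ((-1.8333)·(2.6667) + (2.1667)·(1.6667) + (-2.8333)·(-3.3333) + (-0.8333)·(-1.3333) + (3.1667)·(1.6667) + (0.1667)·(-1.3333)) / 5 = 14.3333/5 = 2.8667
  S[V,V] = ((1.8333)·(1.8333) + (-1.1667)·(-1.1667) + (-1.1667)·(-1.1667) + (1.8333)·(1.8333) + (-2.1667)·(-2.1667) + (0.8333)·(0.8333)) / 5 = 14.8333/5 = 2.9667
  S[V,W] = ((1.8333)·(2.6667) + (-1.1667)·(1.6667) + (-1.1667)·(-3.3333) + (1.8333)·(-1.3333) + (-2.1667)·(1.6667) + (0.8333)·(-1.3333)) / 5 = -0.3333/5 = -0.0667
  S[W,W] = ((2.6667)·(2.6667) + (1.6667)·(1.6667) + (-3.3333)·(-3.3333) + (-1.3333)·(-1.3333) + (1.6667)·(1.6667) + (-1.3333)·(-1.3333)) / 5 = 27.3333/5 = 5.4667

S is symmetric (S[j,i] = S[i,j]). Assembling:

S = [[5.3667, -2.1667, 2.8667],
 [-2.1667, 2.9667, -0.0667],
 [2.8667, -0.0667, 5.4667]]


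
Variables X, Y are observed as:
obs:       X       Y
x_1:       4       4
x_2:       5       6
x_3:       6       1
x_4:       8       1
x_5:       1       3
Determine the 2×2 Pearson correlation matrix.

Step 1 — column means:
  mean(X) = (4 + 5 + 6 + 8 + 1) / 5 = 24/5 = 4.8
  mean(Y) = (4 + 6 + 1 + 1 + 3) / 5 = 15/5 = 3

Step 2 — sample variances and covariances s[i,j] = (1/(n-1)) · Σ_k (x_{k,i} - mean_i) · (x_{k,j} - mean_j), with n-1 = 4:
  s[X,X] = ((-0.8)·(-0.8) + (0.2)·(0.2) + (1.2)·(1.2) + (3.2)·(3.2) + (-3.8)·(-3.8)) / 4 = 26.8/4 = 6.7
  s[X,Y] = ((-0.8)·(1) + (0.2)·(3) + (1.2)·(-2) + (3.2)·(-2) + (-3.8)·(0)) / 4 = -9/4 = -2.25
  s[Y,Y] = ((1)·(1) + (3)·(3) + (-2)·(-2) + (-2)·(-2) + (0)·(0)) / 4 = 18/4 = 4.5
  Sample standard deviations s_i = √(s[i,i]):
  s(X) = √(6.7) = 2.5884
  s(Y) = √(4.5) = 2.1213

Step 3 — r_{ij} = s_{ij} / (s_i · s_j):
  r[X,X] = 1 (diagonal).
  r[X,Y] = -2.25 / (2.5884 · 2.1213) = -2.25 / 5.4909 = -0.4098
  r[Y,Y] = 1 (diagonal).

R is symmetric with unit diagonal. Assembling:

R = [[1, -0.4098],
 [-0.4098, 1]]


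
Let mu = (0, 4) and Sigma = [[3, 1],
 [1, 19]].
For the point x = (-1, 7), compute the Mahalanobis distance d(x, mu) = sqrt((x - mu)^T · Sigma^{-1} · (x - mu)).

Step 1 — centre the observation: (x - mu) = (-1, 3).

Step 2 — invert Sigma. det(Sigma) = 3·19 - (1)² = 56.
  Sigma^{-1} = (1/det) · [[d, -b], [-b, a]] = [[0.3393, -0.0179],
 [-0.0179, 0.0536]].

Step 3 — form the quadratic (x - mu)^T · Sigma^{-1} · (x - mu):
  Sigma^{-1} · (x - mu) = (-0.3929, 0.1786).
  (x - mu)^T · [Sigma^{-1} · (x - mu)] = (-1)·(-0.3929) + (3)·(0.1786) = 0.9286.

Step 4 — take square root: d = √(0.9286) ≈ 0.9636.

d(x, mu) = √(0.9286) ≈ 0.9636


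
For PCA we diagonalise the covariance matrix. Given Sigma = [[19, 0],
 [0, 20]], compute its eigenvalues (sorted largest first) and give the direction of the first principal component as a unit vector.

Step 1 — characteristic polynomial of 2×2 Sigma:
  det(Sigma - λI) = λ² - trace · λ + det = 0.
  trace = 19 + 20 = 39, det = 19·20 - (0)² = 380.
Step 2 — discriminant:
  Δ = trace² - 4·det = 1521 - 1520 = 1.
Step 3 — eigenvalues:
  λ = (trace ± √Δ)/2 = (39 ± 1)/2,
  λ_1 = 20,  λ_2 = 19.

Step 4 — unit eigenvector for λ_1: Sigma is diagonal, so its eigenvectors are the coordinate axes. λ_1 = 20 is the diagonal entry on the second coordinate axis, hence
  v_1 = (0, 1) (||v_1|| = 1).

λ_1 = 20,  λ_2 = 19;  v_1 ≈ (0, 1)


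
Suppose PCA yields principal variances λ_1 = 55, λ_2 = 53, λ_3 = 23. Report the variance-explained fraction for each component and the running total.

Step 1 — total variance = trace(Sigma) = Σ λ_i = 55 + 53 + 23 = 131.

Step 2 — fraction explained by component i = λ_i / Σ λ:
  PC1: 55/131 = 0.4198
  PC2: 53/131 = 0.4046
  PC3: 23/131 = 0.1756

Step 3 — cumulative fraction after k components = (λ_1 + ... + λ_k) / Σ λ:
  k = 1: 55/131 = 0.4198
  k = 2: (55 + 53)/131 = 108/131 = 0.8244
  k = 3: (55 + 53 + 23)/131 = 131/131 = 1

Summary (fraction, with percent):

explained: PC1 0.4198 (41.98%), PC2 0.4046 (40.46%), PC3 0.1756 (17.56%);  cumulative: 0.4198, 0.8244, 1


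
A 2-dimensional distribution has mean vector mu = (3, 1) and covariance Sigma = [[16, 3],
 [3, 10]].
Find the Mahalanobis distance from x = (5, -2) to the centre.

Step 1 — centre the observation: (x - mu) = (2, -3).

Step 2 — invert Sigma. det(Sigma) = 16·10 - (3)² = 151.
  Sigma^{-1} = (1/det) · [[d, -b], [-b, a]] = [[0.0662, -0.0199],
 [-0.0199, 0.106]].

Step 3 — form the quadratic (x - mu)^T · Sigma^{-1} · (x - mu):
  Sigma^{-1} · (x - mu) = (0.1921, -0.3576).
  (x - mu)^T · [Sigma^{-1} · (x - mu)] = (2)·(0.1921) + (-3)·(-0.3576) = 1.457.

Step 4 — take square root: d = √(1.457) ≈ 1.207.

d(x, mu) = √(1.457) ≈ 1.207


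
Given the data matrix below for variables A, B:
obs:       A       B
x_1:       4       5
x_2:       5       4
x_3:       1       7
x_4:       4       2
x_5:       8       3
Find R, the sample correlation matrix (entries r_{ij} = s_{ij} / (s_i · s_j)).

Step 1 — column means:
  mean(A) = (4 + 5 + 1 + 4 + 8) / 5 = 22/5 = 4.4
  mean(B) = (5 + 4 + 7 + 2 + 3) / 5 = 21/5 = 4.2

Step 2 — sample variances and covariances s[i,j] = (1/(n-1)) · Σ_k (x_{k,i} - mean_i) · (x_{k,j} - mean_j), with n-1 = 4:
  s[A,A] = ((-0.4)·(-0.4) + (0.6)·(0.6) + (-3.4)·(-3.4) + (-0.4)·(-0.4) + (3.6)·(3.6)) / 4 = 25.2/4 = 6.3
  s[A,B] = ((-0.4)·(0.8) + (0.6)·(-0.2) + (-3.4)·(2.8) + (-0.4)·(-2.2) + (3.6)·(-1.2)) / 4 = -13.4/4 = -3.35
  s[B,B] = ((0.8)·(0.8) + (-0.2)·(-0.2) + (2.8)·(2.8) + (-2.2)·(-2.2) + (-1.2)·(-1.2)) / 4 = 14.8/4 = 3.7
  Sample standard deviations s_i = √(s[i,i]):
  s(A) = √(6.3) = 2.51
  s(B) = √(3.7) = 1.9235

Step 3 — r_{ij} = s_{ij} / (s_i · s_j):
  r[A,A] = 1 (diagonal).
  r[A,B] = -3.35 / (2.51 · 1.9235) = -3.35 / 4.828 = -0.6939
  r[B,B] = 1 (diagonal).

R is symmetric with unit diagonal. Assembling:

R = [[1, -0.6939],
 [-0.6939, 1]]


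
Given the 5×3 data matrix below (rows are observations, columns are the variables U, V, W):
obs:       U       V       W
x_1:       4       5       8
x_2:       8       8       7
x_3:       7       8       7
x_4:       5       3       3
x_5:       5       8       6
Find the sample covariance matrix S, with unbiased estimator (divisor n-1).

Step 1 — column means:
  mean(U) = (4 + 8 + 7 + 5 + 5) / 5 = 29/5 = 5.8
  mean(V) = (5 + 8 + 8 + 3 + 8) / 5 = 32/5 = 6.4
  mean(W) = (8 + 7 + 7 + 3 + 6) / 5 = 31/5 = 6.2

Step 2 — sample covariance S[i,j] = (1/(n-1)) · Σ_k (x_{k,i} - mean_i) · (x_{k,j} - mean_j), with n-1 = 4.
  S[U,U] = ((-1.8)·(-1.8) + (2.2)·(2.2) + (1.2)·(1.2) + (-0.8)·(-0.8) + (-0.8)·(-0.8)) / 4 = 10.8/4 = 2.7
  S[U,V] = ((-1.8)·(-1.4) + (2.2)·(1.6) + (1.2)·(1.6) + (-0.8)·(-3.4) + (-0.8)·(1.6)) / 4 = 9.4/4 = 2.35
  S[U,W] = ((-1.8)·(1.8) + (2.2)·(0.8) + (1.2)·(0.8) + (-0.8)·(-3.2) + (-0.8)·(-0.2)) / 4 = 2.2/4 = 0.55
  S[V,V] = ((-1.4)·(-1.4) + (1.6)·(1.6) + (1.6)·(1.6) + (-3.4)·(-3.4) + (1.6)·(1.6)) / 4 = 21.2/4 = 5.3
  S[V,W] = ((-1.4)·(1.8) + (1.6)·(0.8) + (1.6)·(0.8) + (-3.4)·(-3.2) + (1.6)·(-0.2)) / 4 = 10.6/4 = 2.65
  S[W,W] = ((1.8)·(1.8) + (0.8)·(0.8) + (0.8)·(0.8) + (-3.2)·(-3.2) + (-0.2)·(-0.2)) / 4 = 14.8/4 = 3.7

S is symmetric (S[j,i] = S[i,j]). Assembling:

S = [[2.7, 2.35, 0.55],
 [2.35, 5.3, 2.65],
 [0.55, 2.65, 3.7]]


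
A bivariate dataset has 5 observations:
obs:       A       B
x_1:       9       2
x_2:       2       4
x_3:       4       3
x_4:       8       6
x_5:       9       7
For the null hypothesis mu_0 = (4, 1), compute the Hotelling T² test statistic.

Step 1 — sample mean vector:
  mean(A) = (9 + 2 + 4 + 8 + 9) / 5 = 32/5 = 6.4
  mean(B) = (2 + 4 + 3 + 6 + 7) / 5 = 22/5 = 4.4
  x̄ = (6.4, 4.4),  deviation x̄ - mu_0 = (6.4, 4.4) - (4, 1) = (2.4, 3.4).

Step 2 — sample covariance matrix, S[i,j] = (1/(n-1)) · Σ_k (x_{k,i} - mean_i) · (x_{k,j} - mean_j), divisor n-1 = 4:
  S[A,A] = ((2.6)·(2.6) + (-4.4)·(-4.4) + (-2.4)·(-2.4) + (1.6)·(1.6) + (2.6)·(2.6)) / 4 = 41.2/4 = 10.3
  S[A,B] = ((2.6)·(-2.4) + (-4.4)·(-0.4) + (-2.4)·(-1.4) + (1.6)·(1.6) + (2.6)·(2.6)) / 4 = 8.2/4 = 2.05
  S[B,B] = ((-2.4)·(-2.4) + (-0.4)·(-0.4) + (-1.4)·(-1.4) + (1.6)·(1.6) + (2.6)·(2.6)) / 4 = 17.2/4 = 4.3
  S = [[10.3, 2.05],
 [2.05, 4.3]].

Step 3 — invert S. det(S) = 10.3·4.3 - (2.05)² = 40.0875.
  S^{-1} = (1/det) · [[d, -b], [-b, a]] = [[0.1073, -0.0511],
 [-0.0511, 0.2569]].

Step 4 — quadratic form (x̄ - mu_0)^T · S^{-1} · (x̄ - mu_0):
  S^{-1} · (x̄ - mu_0) = (0.0836, 0.7509),
  (x̄ - mu_0)^T · [...] = (2.4)·(0.0836) + (3.4)·(0.7509) = 2.7535.

Step 5 — scale by n: T² = 5 · 2.7535 = 13.7674.

T² ≈ 13.7674


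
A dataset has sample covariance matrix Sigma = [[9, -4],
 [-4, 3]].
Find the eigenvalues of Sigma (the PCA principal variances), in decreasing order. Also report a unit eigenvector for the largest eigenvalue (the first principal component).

Step 1 — characteristic polynomial of 2×2 Sigma:
  det(Sigma - λI) = λ² - trace · λ + det = 0.
  trace = 9 + 3 = 12, det = 9·3 - (-4)² = 11.
Step 2 — discriminant:
  Δ = trace² - 4·det = 144 - 44 = 100.
Step 3 — eigenvalues:
  λ = (trace ± √Δ)/2 = (12 ± 10)/2,
  λ_1 = 11,  λ_2 = 1.

Step 4 — unit eigenvector for λ_1: solve (Sigma - λ_1 I)v = 0. First row:
  (9 - 11)·v_x + (-4)·v_y = 0, i.e. (-2)·v_x + (-4)·v_y = 0,
  so v ∝ (b, λ_1 - a) = (-4, 2); multiply by -1 so the first entry is positive: u = (4, -2).
  ||u|| = √((4)² + (-2)²) = √(20) ≈ 4.4721,
  v_1 = u/||u|| ≈ (0.8944, -0.4472) (||v_1|| = 1).

λ_1 = 11,  λ_2 = 1;  v_1 ≈ (0.8944, -0.4472)


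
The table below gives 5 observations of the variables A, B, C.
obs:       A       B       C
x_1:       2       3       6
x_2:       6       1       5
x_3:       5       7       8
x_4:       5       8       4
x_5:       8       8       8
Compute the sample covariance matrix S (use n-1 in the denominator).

Step 1 — column means:
  mean(A) = (2 + 6 + 5 + 5 + 8) / 5 = 26/5 = 5.2
  mean(B) = (3 + 1 + 7 + 8 + 8) / 5 = 27/5 = 5.4
  mean(C) = (6 + 5 + 8 + 4 + 8) / 5 = 31/5 = 6.2

Step 2 — sample covariance S[i,j] = (1/(n-1)) · Σ_k (x_{k,i} - mean_i) · (x_{k,j} - mean_j), with n-1 = 4.
  S[A,A] = ((-3.2)·(-3.2) + (0.8)·(0.8) + (-0.2)·(-0.2) + (-0.2)·(-0.2) + (2.8)·(2.8)) / 4 = 18.8/4 = 4.7
  S[A,B] = ((-3.2)·(-2.4) + (0.8)·(-4.4) + (-0.2)·(1.6) + (-0.2)·(2.6) + (2.8)·(2.6)) / 4 = 10.6/4 = 2.65
  S[A,C] = ((-3.2)·(-0.2) + (0.8)·(-1.2) + (-0.2)·(1.8) + (-0.2)·(-2.2) + (2.8)·(1.8)) / 4 = 4.8/4 = 1.2
  S[B,B] = ((-2.4)·(-2.4) + (-4.4)·(-4.4) + (1.6)·(1.6) + (2.6)·(2.6) + (2.6)·(2.6)) / 4 = 41.2/4 = 10.3
  S[B,C] = ((-2.4)·(-0.2) + (-4.4)·(-1.2) + (1.6)·(1.8) + (2.6)·(-2.2) + (2.6)·(1.8)) / 4 = 7.6/4 = 1.9
  S[C,C] = ((-0.2)·(-0.2) + (-1.2)·(-1.2) + (1.8)·(1.8) + (-2.2)·(-2.2) + (1.8)·(1.8)) / 4 = 12.8/4 = 3.2

S is symmetric (S[j,i] = S[i,j]). Assembling:

S = [[4.7, 2.65, 1.2],
 [2.65, 10.3, 1.9],
 [1.2, 1.9, 3.2]]


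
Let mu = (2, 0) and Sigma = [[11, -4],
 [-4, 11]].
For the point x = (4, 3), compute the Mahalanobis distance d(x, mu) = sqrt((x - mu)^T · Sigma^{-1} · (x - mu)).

Step 1 — centre the observation: (x - mu) = (2, 3).

Step 2 — invert Sigma. det(Sigma) = 11·11 - (-4)² = 105.
  Sigma^{-1} = (1/det) · [[d, -b], [-b, a]] = [[0.1048, 0.0381],
 [0.0381, 0.1048]].

Step 3 — form the quadratic (x - mu)^T · Sigma^{-1} · (x - mu):
  Sigma^{-1} · (x - mu) = (0.3238, 0.3905).
  (x - mu)^T · [Sigma^{-1} · (x - mu)] = (2)·(0.3238) + (3)·(0.3905) = 1.819.

Step 4 — take square root: d = √(1.819) ≈ 1.3487.

d(x, mu) = √(1.819) ≈ 1.3487


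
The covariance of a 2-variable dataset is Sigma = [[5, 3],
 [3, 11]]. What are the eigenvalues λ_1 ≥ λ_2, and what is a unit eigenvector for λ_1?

Step 1 — characteristic polynomial of 2×2 Sigma:
  det(Sigma - λI) = λ² - trace · λ + det = 0.
  trace = 5 + 11 = 16, det = 5·11 - (3)² = 46.
Step 2 — discriminant:
  Δ = trace² - 4·det = 256 - 184 = 72.
Step 3 — eigenvalues:
  λ = (trace ± √Δ)/2 = (16 ± 8.4853)/2,
  λ_1 = 12.2426,  λ_2 = 3.7574.

Step 4 — unit eigenvector for λ_1: solve (Sigma - λ_1 I)v = 0. First row:
  (5 - 12.2426)·v_x + (3)·v_y = 0, i.e. (-7.2426)·v_x + (3)·v_y = 0,
  so v ∝ (b, λ_1 - a) = (3, 7.2426) = u.
  ||u|| = √((3)² + (7.2426)²) = √(61.4558) ≈ 7.8394,
  v_1 = u/||u|| ≈ (0.3827, 0.9239) (||v_1|| = 1).

λ_1 = 12.2426,  λ_2 = 3.7574;  v_1 ≈ (0.3827, 0.9239)


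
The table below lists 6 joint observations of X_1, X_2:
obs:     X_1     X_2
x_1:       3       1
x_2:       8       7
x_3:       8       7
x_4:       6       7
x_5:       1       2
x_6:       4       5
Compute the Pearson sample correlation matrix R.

Step 1 — column means:
  mean(X_1) = (3 + 8 + 8 + 6 + 1 + 4) / 6 = 30/6 = 5
  mean(X_2) = (1 + 7 + 7 + 7 + 2 + 5) / 6 = 29/6 = 4.8333

Step 2 — sample variances and covariances s[i,j] = (1/(n-1)) · Σ_k (x_{k,i} - mean_i) · (x_{k,j} - mean_j), with n-1 = 5:
  s[X_1,X_1] = ((-2)·(-2) + (3)·(3) + (3)·(3) + (1)·(1) + (-4)·(-4) + (-1)·(-1)) / 5 = 40/5 = 8
  s[X_1,X_2] = ((-2)·(-3.8333) + (3)·(2.1667) + (3)·(2.1667) + (1)·(2.1667) + (-4)·(-2.8333) + (-1)·(0.1667)) / 5 = 34/5 = 6.8
  s[X_2,X_2] = ((-3.8333)·(-3.8333) + (2.1667)·(2.1667) + (2.1667)·(2.1667) + (2.1667)·(2.1667) + (-2.8333)·(-2.8333) + (0.1667)·(0.1667)) / 5 = 36.8333/5 = 7.3667
  Sample standard deviations s_i = √(s[i,i]):
  s(X_1) = √(8) = 2.8284
  s(X_2) = √(7.3667) = 2.7142

Step 3 — r_{ij} = s_{ij} / (s_i · s_j):
  r[X_1,X_1] = 1 (diagonal).
  r[X_1,X_2] = 6.8 / (2.8284 · 2.7142) = 6.8 / 7.6768 = 0.8858
  r[X_2,X_2] = 1 (diagonal).

R is symmetric with unit diagonal. Assembling:

R = [[1, 0.8858],
 [0.8858, 1]]


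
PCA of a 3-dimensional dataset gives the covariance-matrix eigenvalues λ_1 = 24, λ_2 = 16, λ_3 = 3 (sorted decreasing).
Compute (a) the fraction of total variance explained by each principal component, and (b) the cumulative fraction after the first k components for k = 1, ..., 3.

Step 1 — total variance = trace(Sigma) = Σ λ_i = 24 + 16 + 3 = 43.

Step 2 — fraction explained by component i = λ_i / Σ λ:
  PC1: 24/43 = 0.5581
  PC2: 16/43 = 0.3721
  PC3: 3/43 = 0.0698

Step 3 — cumulative fraction after k components = (λ_1 + ... + λ_k) / Σ λ:
  k = 1: 24/43 = 0.5581
  k = 2: (24 + 16)/43 = 40/43 = 0.9302
  k = 3: (24 + 16 + 3)/43 = 43/43 = 1

Summary (fraction, with percent):

explained: PC1 0.5581 (55.81%), PC2 0.3721 (37.21%), PC3 0.0698 (6.98%);  cumulative: 0.5581, 0.9302, 1


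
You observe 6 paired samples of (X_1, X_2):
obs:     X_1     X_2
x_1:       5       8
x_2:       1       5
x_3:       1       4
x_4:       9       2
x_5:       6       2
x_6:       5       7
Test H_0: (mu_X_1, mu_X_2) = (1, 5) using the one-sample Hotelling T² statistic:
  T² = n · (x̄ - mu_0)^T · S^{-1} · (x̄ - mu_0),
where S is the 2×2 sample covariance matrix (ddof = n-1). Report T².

Step 1 — sample mean vector:
  mean(X_1) = (5 + 1 + 1 + 9 + 6 + 5) / 6 = 27/6 = 4.5
  mean(X_2) = (8 + 5 + 4 + 2 + 2 + 7) / 6 = 28/6 = 4.6667
  x̄ = (4.5, 4.6667),  deviation x̄ - mu_0 = (4.5, 4.6667) - (1, 5) = (3.5, -0.3333).

Step 2 — sample covariance matrix, S[i,j] = (1/(n-1)) · Σ_k (x_{k,i} - mean_i) · (x_{k,j} - mean_j), divisor n-1 = 5:
  S[X_1,X_1] = ((0.5)·(0.5) + (-3.5)·(-3.5) + (-3.5)·(-3.5) + (4.5)·(4.5) + (1.5)·(1.5) + (0.5)·(0.5)) / 5 = 47.5/5 = 9.5
  S[X_1,X_2] = ((0.5)·(3.3333) + (-3.5)·(0.3333) + (-3.5)·(-0.6667) + (4.5)·(-2.6667) + (1.5)·(-2.6667) + (0.5)·(2.3333)) / 5 = -12/5 = -2.4
  S[X_2,X_2] = ((3.3333)·(3.3333) + (0.3333)·(0.3333) + (-0.6667)·(-0.6667) + (-2.6667)·(-2.6667) + (-2.6667)·(-2.6667) + (2.3333)·(2.3333)) / 5 = 31.3333/5 = 6.2667
  S = [[9.5, -2.4],
 [-2.4, 6.2667]].

Step 3 — invert S. det(S) = 9.5·6.2667 - (-2.4)² = 53.7733.
  S^{-1} = (1/det) · [[d, -b], [-b, a]] = [[0.1165, 0.0446],
 [0.0446, 0.1767]].

Step 4 — quadratic form (x̄ - mu_0)^T · S^{-1} · (x̄ - mu_0):
  S^{-1} · (x̄ - mu_0) = (0.393, 0.0973),
  (x̄ - mu_0)^T · [...] = (3.5)·(0.393) + (-0.3333)·(0.0973) = 1.3431.

Step 5 — scale by n: T² = 6 · 1.3431 = 8.0585.

T² ≈ 8.0585


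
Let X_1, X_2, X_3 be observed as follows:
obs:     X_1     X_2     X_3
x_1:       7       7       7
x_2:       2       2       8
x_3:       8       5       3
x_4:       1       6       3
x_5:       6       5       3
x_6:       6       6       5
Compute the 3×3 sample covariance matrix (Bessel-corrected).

Step 1 — column means:
  mean(X_1) = (7 + 2 + 8 + 1 + 6 + 6) / 6 = 30/6 = 5
  mean(X_2) = (7 + 2 + 5 + 6 + 5 + 6) / 6 = 31/6 = 5.1667
  mean(X_3) = (7 + 8 + 3 + 3 + 3 + 5) / 6 = 29/6 = 4.8333

Step 2 — sample covariance S[i,j] = (1/(n-1)) · Σ_k (x_{k,i} - mean_i) · (x_{k,j} - mean_j), with n-1 = 5.
  S[X_1,X_1] = ((2)·(2) + (-3)·(-3) + (3)·(3) + (-4)·(-4) + (1)·(1) + (1)·(1)) / 5 = 40/5 = 8
  S[X_1,X_2] = ((2)·(1.8333) + (-3)·(-3.1667) + (3)·(-0.1667) + (-4)·(0.8333) + (1)·(-0.1667) + (1)·(0.8333)) / 5 = 10/5 = 2
  S[X_1,X_3] = ((2)·(2.1667) + (-3)·(3.1667) + (3)·(-1.8333) + (-4)·(-1.8333) + (1)·(-1.8333) + (1)·(0.1667)) / 5 = -5/5 = -1
  S[X_2,X_2] = ((1.8333)·(1.8333) + (-3.1667)·(-3.1667) + (-0.1667)·(-0.1667) + (0.8333)·(0.8333) + (-0.1667)·(-0.1667) + (0.8333)·(0.8333)) / 5 = 14.8333/5 = 2.9667
  S[X_2,X_3] = ((1.8333)·(2.1667) + (-3.1667)·(3.1667) + (-0.1667)·(-1.8333) + (0.8333)·(-1.8333) + (-0.1667)·(-1.8333) + (0.8333)·(0.1667)) / 5 = -6.8333/5 = -1.3667
  S[X_3,X_3] = ((2.1667)·(2.1667) + (3.1667)·(3.1667) + (-1.8333)·(-1.8333) + (-1.8333)·(-1.8333) + (-1.8333)·(-1.8333) + (0.1667)·(0.1667)) / 5 = 24.8333/5 = 4.9667

S is symmetric (S[j,i] = S[i,j]). Assembling:

S = [[8, 2, -1],
 [2, 2.9667, -1.3667],
 [-1, -1.3667, 4.9667]]


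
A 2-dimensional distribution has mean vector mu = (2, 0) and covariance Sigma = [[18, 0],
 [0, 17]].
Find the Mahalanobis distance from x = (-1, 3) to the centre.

Step 1 — centre the observation: (x - mu) = (-3, 3).

Step 2 — invert Sigma. det(Sigma) = 18·17 - (0)² = 306.
  Sigma^{-1} = (1/det) · [[d, -b], [-b, a]] = [[0.0556, 0],
 [0, 0.0588]].

Step 3 — form the quadratic (x - mu)^T · Sigma^{-1} · (x - mu):
  Sigma^{-1} · (x - mu) = (-0.1667, 0.1765).
  (x - mu)^T · [Sigma^{-1} · (x - mu)] = (-3)·(-0.1667) + (3)·(0.1765) = 1.0294.

Step 4 — take square root: d = √(1.0294) ≈ 1.0146.

d(x, mu) = √(1.0294) ≈ 1.0146


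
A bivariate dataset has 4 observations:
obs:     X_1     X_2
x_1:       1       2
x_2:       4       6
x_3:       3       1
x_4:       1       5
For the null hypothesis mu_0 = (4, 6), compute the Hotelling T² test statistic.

Step 1 — sample mean vector:
  mean(X_1) = (1 + 4 + 3 + 1) / 4 = 9/4 = 2.25
  mean(X_2) = (2 + 6 + 1 + 5) / 4 = 14/4 = 3.5
  x̄ = (2.25, 3.5),  deviation x̄ - mu_0 = (2.25, 3.5) - (4, 6) = (-1.75, -2.5).

Step 2 — sample covariance matrix, S[i,j] = (1/(n-1)) · Σ_k (x_{k,i} - mean_i) · (x_{k,j} - mean_j), divisor n-1 = 3:
  S[X_1,X_1] = ((-1.25)·(-1.25) + (1.75)·(1.75) + (0.75)·(0.75) + (-1.25)·(-1.25)) / 3 = 6.75/3 = 2.25
  S[X_1,X_2] = ((-1.25)·(-1.5) + (1.75)·(2.5) + (0.75)·(-2.5) + (-1.25)·(1.5)) / 3 = 2.5/3 = 0.8333
  S[X_2,X_2] = ((-1.5)·(-1.5) + (2.5)·(2.5) + (-2.5)·(-2.5) + (1.5)·(1.5)) / 3 = 17/3 = 5.6667
  S = [[2.25, 0.8333],
 [0.8333, 5.6667]].

Step 3 — invert S. det(S) = 2.25·5.6667 - (0.8333)² = 12.0556.
  S^{-1} = (1/det) · [[d, -b], [-b, a]] = [[0.47, -0.0691],
 [-0.0691, 0.1866]].

Step 4 — quadratic form (x̄ - mu_0)^T · S^{-1} · (x̄ - mu_0):
  S^{-1} · (x̄ - mu_0) = (-0.6498, -0.3456),
  (x̄ - mu_0)^T · [...] = (-1.75)·(-0.6498) + (-2.5)·(-0.3456) = 2.0012.

Step 5 — scale by n: T² = 4 · 2.0012 = 8.0046.

T² ≈ 8.0046


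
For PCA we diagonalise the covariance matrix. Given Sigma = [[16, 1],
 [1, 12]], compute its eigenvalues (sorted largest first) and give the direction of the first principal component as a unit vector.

Step 1 — characteristic polynomial of 2×2 Sigma:
  det(Sigma - λI) = λ² - trace · λ + det = 0.
  trace = 16 + 12 = 28, det = 16·12 - (1)² = 191.
Step 2 — discriminant:
  Δ = trace² - 4·det = 784 - 764 = 20.
Step 3 — eigenvalues:
  λ = (trace ± √Δ)/2 = (28 ± 4.4721)/2,
  λ_1 = 16.2361,  λ_2 = 11.7639.

Step 4 — unit eigenvector for λ_1: solve (Sigma - λ_1 I)v = 0. First row:
  (16 - 16.2361)·v_x + (1)·v_y = 0, i.e. (-0.2361)·v_x + (1)·v_y = 0,
  so v ∝ (b, λ_1 - a) = (1, 0.2361) = u.
  ||u|| = √((1)² + (0.2361)²) = √(1.0557) ≈ 1.0275,
  v_1 = u/||u|| ≈ (0.9732, 0.2298) (||v_1|| = 1).

λ_1 = 16.2361,  λ_2 = 11.7639;  v_1 ≈ (0.9732, 0.2298)


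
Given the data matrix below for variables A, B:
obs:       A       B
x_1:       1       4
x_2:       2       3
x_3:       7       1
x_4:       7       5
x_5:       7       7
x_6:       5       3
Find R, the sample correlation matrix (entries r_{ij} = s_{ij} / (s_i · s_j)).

Step 1 — column means:
  mean(A) = (1 + 2 + 7 + 7 + 7 + 5) / 6 = 29/6 = 4.8333
  mean(B) = (4 + 3 + 1 + 5 + 7 + 3) / 6 = 23/6 = 3.8333

Step 2 — sample variances and covariances s[i,j] = (1/(n-1)) · Σ_k (x_{k,i} - mean_i) · (x_{k,j} - mean_j), with n-1 = 5:
  s[A,A] = ((-3.8333)·(-3.8333) + (-2.8333)·(-2.8333) + (2.1667)·(2.1667) + (2.1667)·(2.1667) + (2.1667)·(2.1667) + (0.1667)·(0.1667)) / 5 = 36.8333/5 = 7.3667
  s[A,B] = ((-3.8333)·(0.1667) + (-2.8333)·(-0.8333) + (2.1667)·(-2.8333) + (2.1667)·(1.1667) + (2.1667)·(3.1667) + (0.1667)·(-0.8333)) / 5 = 4.8333/5 = 0.9667
  s[B,B] = ((0.1667)·(0.1667) + (-0.8333)·(-0.8333) + (-2.8333)·(-2.8333) + (1.1667)·(1.1667) + (3.1667)·(3.1667) + (-0.8333)·(-0.8333)) / 5 = 20.8333/5 = 4.1667
  Sample standard deviations s_i = √(s[i,i]):
  s(A) = √(7.3667) = 2.7142
  s(B) = √(4.1667) = 2.0412

Step 3 — r_{ij} = s_{ij} / (s_i · s_j):
  r[A,A] = 1 (diagonal).
  r[A,B] = 0.9667 / (2.7142 · 2.0412) = 0.9667 / 5.5403 = 0.1745
  r[B,B] = 1 (diagonal).

R is symmetric with unit diagonal. Assembling:

R = [[1, 0.1745],
 [0.1745, 1]]


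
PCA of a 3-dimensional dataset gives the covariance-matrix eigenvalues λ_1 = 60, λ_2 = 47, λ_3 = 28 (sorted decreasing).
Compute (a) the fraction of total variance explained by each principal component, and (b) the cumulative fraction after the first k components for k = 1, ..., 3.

Step 1 — total variance = trace(Sigma) = Σ λ_i = 60 + 47 + 28 = 135.

Step 2 — fraction explained by component i = λ_i / Σ λ:
  PC1: 60/135 = 0.4444
  PC2: 47/135 = 0.3481
  PC3: 28/135 = 0.2074

Step 3 — cumulative fraction after k components = (λ_1 + ... + λ_k) / Σ λ:
  k = 1: 60/135 = 0.4444
  k = 2: (60 + 47)/135 = 107/135 = 0.7926
  k = 3: (60 + 47 + 28)/135 = 135/135 = 1

Summary (fraction, with percent):

explained: PC1 0.4444 (44.44%), PC2 0.3481 (34.81%), PC3 0.2074 (20.74%);  cumulative: 0.4444, 0.7926, 1


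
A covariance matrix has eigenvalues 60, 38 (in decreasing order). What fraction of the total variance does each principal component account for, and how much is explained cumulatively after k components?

Step 1 — total variance = trace(Sigma) = Σ λ_i = 60 + 38 = 98.

Step 2 — fraction explained by component i = λ_i / Σ λ:
  PC1: 60/98 = 0.6122
  PC2: 38/98 = 0.3878

Step 3 — cumulative fraction after k components = (λ_1 + ... + λ_k) / Σ λ:
  k = 1: 60/98 = 0.6122
  k = 2: (60 + 38)/98 = 98/98 = 1

Summary (fraction, with percent):

explained: PC1 0.6122 (61.22%), PC2 0.3878 (38.78%);  cumulative: 0.6122, 1


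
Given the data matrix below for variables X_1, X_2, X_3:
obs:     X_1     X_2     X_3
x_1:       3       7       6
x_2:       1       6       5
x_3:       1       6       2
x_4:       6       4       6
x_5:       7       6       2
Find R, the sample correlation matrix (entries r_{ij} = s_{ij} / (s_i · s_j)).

Step 1 — column means:
  mean(X_1) = (3 + 1 + 1 + 6 + 7) / 5 = 18/5 = 3.6
  mean(X_2) = (7 + 6 + 6 + 4 + 6) / 5 = 29/5 = 5.8
  mean(X_3) = (6 + 5 + 2 + 6 + 2) / 5 = 21/5 = 4.2

Step 2 — sample variances and covariances s[i,j] = (1/(n-1)) · Σ_k (x_{k,i} - mean_i) · (x_{k,j} - mean_j), with n-1 = 4:
  s[X_1,X_1] = ((-0.6)·(-0.6) + (-2.6)·(-2.6) + (-2.6)·(-2.6) + (2.4)·(2.4) + (3.4)·(3.4)) / 4 = 31.2/4 = 7.8
  s[X_1,X_2] = ((-0.6)·(1.2) + (-2.6)·(0.2) + (-2.6)·(0.2) + (2.4)·(-1.8) + (3.4)·(0.2)) / 4 = -5.4/4 = -1.35
  s[X_1,X_3] = ((-0.6)·(1.8) + (-2.6)·(0.8) + (-2.6)·(-2.2) + (2.4)·(1.8) + (3.4)·(-2.2)) / 4 = -0.6/4 = -0.15
  s[X_2,X_2] = ((1.2)·(1.2) + (0.2)·(0.2) + (0.2)·(0.2) + (-1.8)·(-1.8) + (0.2)·(0.2)) / 4 = 4.8/4 = 1.2
  s[X_2,X_3] = ((1.2)·(1.8) + (0.2)·(0.8) + (0.2)·(-2.2) + (-1.8)·(1.8) + (0.2)·(-2.2)) / 4 = -1.8/4 = -0.45
  s[X_3,X_3] = ((1.8)·(1.8) + (0.8)·(0.8) + (-2.2)·(-2.2) + (1.8)·(1.8) + (-2.2)·(-2.2)) / 4 = 16.8/4 = 4.2
  Sample standard deviations s_i = √(s[i,i]):
  s(X_1) = √(7.8) = 2.7928
  s(X_2) = √(1.2) = 1.0954
  s(X_3) = √(4.2) = 2.0494

Step 3 — r_{ij} = s_{ij} / (s_i · s_j):
  r[X_1,X_1] = 1 (diagonal).
  r[X_1,X_2] = -1.35 / (2.7928 · 1.0954) = -1.35 / 3.0594 = -0.4413
  r[X_1,X_3] = -0.15 / (2.7928 · 2.0494) = -0.15 / 5.7236 = -0.0262
  r[X_2,X_2] = 1 (diagonal).
  r[X_2,X_3] = -0.45 / (1.0954 · 2.0494) = -0.45 / 2.245 = -0.2004
  r[X_3,X_3] = 1 (diagonal).

R is symmetric with unit diagonal. Assembling:

R = [[1, -0.4413, -0.0262],
 [-0.4413, 1, -0.2004],
 [-0.0262, -0.2004, 1]]


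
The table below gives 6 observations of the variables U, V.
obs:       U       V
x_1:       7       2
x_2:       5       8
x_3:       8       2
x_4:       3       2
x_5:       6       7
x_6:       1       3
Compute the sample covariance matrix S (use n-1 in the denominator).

Step 1 — column means:
  mean(U) = (7 + 5 + 8 + 3 + 6 + 1) / 6 = 30/6 = 5
  mean(V) = (2 + 8 + 2 + 2 + 7 + 3) / 6 = 24/6 = 4

Step 2 — sample covariance S[i,j] = (1/(n-1)) · Σ_k (x_{k,i} - mean_i) · (x_{k,j} - mean_j), with n-1 = 5.
  S[U,U] = ((2)·(2) + (0)·(0) + (3)·(3) + (-2)·(-2) + (1)·(1) + (-4)·(-4)) / 5 = 34/5 = 6.8
  S[U,V] = ((2)·(-2) + (0)·(4) + (3)·(-2) + (-2)·(-2) + (1)·(3) + (-4)·(-1)) / 5 = 1/5 = 0.2
  S[V,V] = ((-2)·(-2) + (4)·(4) + (-2)·(-2) + (-2)·(-2) + (3)·(3) + (-1)·(-1)) / 5 = 38/5 = 7.6

S is symmetric (S[j,i] = S[i,j]). Assembling:

S = [[6.8, 0.2],
 [0.2, 7.6]]


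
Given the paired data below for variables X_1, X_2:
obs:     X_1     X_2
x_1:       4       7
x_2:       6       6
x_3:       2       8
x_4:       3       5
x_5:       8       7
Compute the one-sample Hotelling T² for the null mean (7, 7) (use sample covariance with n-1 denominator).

Step 1 — sample mean vector:
  mean(X_1) = (4 + 6 + 2 + 3 + 8) / 5 = 23/5 = 4.6
  mean(X_2) = (7 + 6 + 8 + 5 + 7) / 5 = 33/5 = 6.6
  x̄ = (4.6, 6.6),  deviation x̄ - mu_0 = (4.6, 6.6) - (7, 7) = (-2.4, -0.4).

Step 2 — sample covariance matrix, S[i,j] = (1/(n-1)) · Σ_k (x_{k,i} - mean_i) · (x_{k,j} - mean_j), divisor n-1 = 4:
  S[X_1,X_1] = ((-0.6)·(-0.6) + (1.4)·(1.4) + (-2.6)·(-2.6) + (-1.6)·(-1.6) + (3.4)·(3.4)) / 4 = 23.2/4 = 5.8
  S[X_1,X_2] = ((-0.6)·(0.4) + (1.4)·(-0.6) + (-2.6)·(1.4) + (-1.6)·(-1.6) + (3.4)·(0.4)) / 4 = -0.8/4 = -0.2
  S[X_2,X_2] = ((0.4)·(0.4) + (-0.6)·(-0.6) + (1.4)·(1.4) + (-1.6)·(-1.6) + (0.4)·(0.4)) / 4 = 5.2/4 = 1.3
  S = [[5.8, -0.2],
 [-0.2, 1.3]].

Step 3 — invert S. det(S) = 5.8·1.3 - (-0.2)² = 7.5.
  S^{-1} = (1/det) · [[d, -b], [-b, a]] = [[0.1733, 0.0267],
 [0.0267, 0.7733]].

Step 4 — quadratic form (x̄ - mu_0)^T · S^{-1} · (x̄ - mu_0):
  S^{-1} · (x̄ - mu_0) = (-0.4267, -0.3733),
  (x̄ - mu_0)^T · [...] = (-2.4)·(-0.4267) + (-0.4)·(-0.3733) = 1.1733.

Step 5 — scale by n: T² = 5 · 1.1733 = 5.8667.

T² ≈ 5.8667
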